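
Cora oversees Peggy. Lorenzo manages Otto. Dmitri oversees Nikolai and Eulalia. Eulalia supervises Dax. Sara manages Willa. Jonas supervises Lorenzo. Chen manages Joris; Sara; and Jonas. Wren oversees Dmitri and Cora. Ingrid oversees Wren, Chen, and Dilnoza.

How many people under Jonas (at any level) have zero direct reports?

The only person in Jonas's organization with no one reporting to them is Otto. That is 1.

1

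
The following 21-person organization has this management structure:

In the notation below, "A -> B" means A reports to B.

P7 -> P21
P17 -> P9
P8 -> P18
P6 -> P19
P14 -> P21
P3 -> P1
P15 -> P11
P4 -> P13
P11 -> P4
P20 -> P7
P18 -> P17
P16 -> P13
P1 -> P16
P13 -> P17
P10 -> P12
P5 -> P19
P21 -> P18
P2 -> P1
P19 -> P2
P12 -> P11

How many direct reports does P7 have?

P7 directly manages P20. That is 1 direct report.

1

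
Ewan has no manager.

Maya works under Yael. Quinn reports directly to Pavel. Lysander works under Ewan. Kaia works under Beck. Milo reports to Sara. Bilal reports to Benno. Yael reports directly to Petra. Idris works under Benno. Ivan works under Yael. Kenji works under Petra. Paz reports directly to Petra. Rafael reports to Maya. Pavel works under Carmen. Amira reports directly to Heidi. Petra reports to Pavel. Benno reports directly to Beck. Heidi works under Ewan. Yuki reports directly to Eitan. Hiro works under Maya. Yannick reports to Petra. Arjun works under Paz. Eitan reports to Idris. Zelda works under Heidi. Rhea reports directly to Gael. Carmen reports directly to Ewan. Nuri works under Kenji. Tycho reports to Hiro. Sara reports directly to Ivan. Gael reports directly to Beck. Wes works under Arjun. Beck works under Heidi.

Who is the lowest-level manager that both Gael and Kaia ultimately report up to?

Gael's chain of managers is Beck, Heidi, Ewan. Kaia's chain of managers is Beck, Heidi, Ewan. The first manager that appears in both chains is Beck.

Beck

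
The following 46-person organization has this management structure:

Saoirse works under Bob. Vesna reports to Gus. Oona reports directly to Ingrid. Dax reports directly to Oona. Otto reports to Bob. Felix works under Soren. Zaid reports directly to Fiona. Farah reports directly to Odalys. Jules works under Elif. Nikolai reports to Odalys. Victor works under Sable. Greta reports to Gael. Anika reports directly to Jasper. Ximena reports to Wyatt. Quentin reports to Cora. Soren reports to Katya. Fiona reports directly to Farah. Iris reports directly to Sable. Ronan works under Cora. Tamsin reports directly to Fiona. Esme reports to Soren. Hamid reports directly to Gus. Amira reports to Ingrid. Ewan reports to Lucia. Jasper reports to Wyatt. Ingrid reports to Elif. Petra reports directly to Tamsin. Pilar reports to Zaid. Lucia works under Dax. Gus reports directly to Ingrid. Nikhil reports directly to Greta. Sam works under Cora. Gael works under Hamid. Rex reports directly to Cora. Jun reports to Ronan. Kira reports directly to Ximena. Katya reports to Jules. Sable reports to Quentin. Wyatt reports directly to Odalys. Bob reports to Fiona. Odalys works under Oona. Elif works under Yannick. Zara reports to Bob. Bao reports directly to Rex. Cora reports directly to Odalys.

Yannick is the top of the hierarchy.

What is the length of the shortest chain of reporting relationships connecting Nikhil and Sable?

Nikhil is 5 levels below Ingrid, and Sable is 5 levels below Ingrid (their lowest common manager). The shortest path runs up from Nikhil to Ingrid and back down to Sable: 5 + 5 = 10 links.

10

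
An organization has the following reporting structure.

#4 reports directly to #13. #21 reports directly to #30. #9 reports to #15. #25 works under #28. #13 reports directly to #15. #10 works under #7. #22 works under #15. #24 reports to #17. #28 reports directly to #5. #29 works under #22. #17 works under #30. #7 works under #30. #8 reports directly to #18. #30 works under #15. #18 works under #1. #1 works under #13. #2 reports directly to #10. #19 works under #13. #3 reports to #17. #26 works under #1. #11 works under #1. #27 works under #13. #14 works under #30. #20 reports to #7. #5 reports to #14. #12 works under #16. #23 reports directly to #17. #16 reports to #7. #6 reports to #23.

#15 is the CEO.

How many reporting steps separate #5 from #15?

3

Chain from #5 up to #15: #5 → #14 → #30 → #15. That is 3 steps up, so #5 is 3 levels below #15.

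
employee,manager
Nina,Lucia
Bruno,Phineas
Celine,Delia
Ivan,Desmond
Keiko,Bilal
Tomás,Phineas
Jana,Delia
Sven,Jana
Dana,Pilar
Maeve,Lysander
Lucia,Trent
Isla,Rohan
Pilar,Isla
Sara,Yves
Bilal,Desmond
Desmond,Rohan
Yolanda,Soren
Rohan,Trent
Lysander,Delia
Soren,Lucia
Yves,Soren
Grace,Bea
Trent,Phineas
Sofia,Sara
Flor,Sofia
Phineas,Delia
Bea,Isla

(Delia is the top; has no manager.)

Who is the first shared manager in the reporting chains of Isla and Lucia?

Trent

Isla's chain of managers is Rohan, Trent, Phineas, Delia. Lucia's chain of managers is Trent, Phineas, Delia. The first manager that appears in both chains is Trent.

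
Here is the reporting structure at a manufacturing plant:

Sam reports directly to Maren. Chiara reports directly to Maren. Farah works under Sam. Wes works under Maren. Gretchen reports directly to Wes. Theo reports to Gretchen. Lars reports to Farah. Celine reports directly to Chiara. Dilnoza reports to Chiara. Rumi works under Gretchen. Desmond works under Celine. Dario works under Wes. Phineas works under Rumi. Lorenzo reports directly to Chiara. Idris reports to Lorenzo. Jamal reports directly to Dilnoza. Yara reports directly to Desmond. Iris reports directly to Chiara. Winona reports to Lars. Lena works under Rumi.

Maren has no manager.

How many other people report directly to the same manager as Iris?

Iris reports to Chiara. Chiara's other direct reports are Celine, Dilnoza, Lorenzo — 3 peers.

3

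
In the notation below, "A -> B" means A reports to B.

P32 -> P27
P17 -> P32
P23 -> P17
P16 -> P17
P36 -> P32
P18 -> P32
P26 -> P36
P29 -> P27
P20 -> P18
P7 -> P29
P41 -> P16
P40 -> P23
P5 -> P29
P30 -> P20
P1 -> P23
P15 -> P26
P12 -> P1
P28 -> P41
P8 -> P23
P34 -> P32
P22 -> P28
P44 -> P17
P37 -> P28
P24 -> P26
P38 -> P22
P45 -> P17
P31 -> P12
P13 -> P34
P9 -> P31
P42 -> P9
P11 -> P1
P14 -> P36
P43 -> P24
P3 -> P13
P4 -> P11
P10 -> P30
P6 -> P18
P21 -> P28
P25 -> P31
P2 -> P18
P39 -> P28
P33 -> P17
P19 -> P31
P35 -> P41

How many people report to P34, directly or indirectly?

2

P34 directly manages P13. Under P13: P3 (1). That's 2 in total.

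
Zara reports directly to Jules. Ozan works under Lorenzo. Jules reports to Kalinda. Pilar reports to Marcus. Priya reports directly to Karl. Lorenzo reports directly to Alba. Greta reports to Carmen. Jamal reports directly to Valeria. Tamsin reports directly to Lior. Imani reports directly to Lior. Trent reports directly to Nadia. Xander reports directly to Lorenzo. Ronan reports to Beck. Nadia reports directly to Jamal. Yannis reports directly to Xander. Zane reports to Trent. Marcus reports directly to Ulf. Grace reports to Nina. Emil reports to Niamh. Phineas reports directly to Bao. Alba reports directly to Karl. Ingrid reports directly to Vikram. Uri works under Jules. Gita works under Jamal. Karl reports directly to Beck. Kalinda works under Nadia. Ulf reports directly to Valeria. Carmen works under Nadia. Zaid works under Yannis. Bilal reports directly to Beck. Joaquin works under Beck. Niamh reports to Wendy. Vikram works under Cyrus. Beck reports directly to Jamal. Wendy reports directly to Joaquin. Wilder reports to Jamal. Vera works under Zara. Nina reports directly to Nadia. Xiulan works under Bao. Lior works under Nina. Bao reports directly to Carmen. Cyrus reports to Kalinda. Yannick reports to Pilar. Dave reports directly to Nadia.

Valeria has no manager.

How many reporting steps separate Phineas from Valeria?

Chain from Phineas up to Valeria: Phineas → Bao → Carmen → Nadia → Jamal → Valeria. That is 5 steps up, so Phineas is 5 levels below Valeria.

5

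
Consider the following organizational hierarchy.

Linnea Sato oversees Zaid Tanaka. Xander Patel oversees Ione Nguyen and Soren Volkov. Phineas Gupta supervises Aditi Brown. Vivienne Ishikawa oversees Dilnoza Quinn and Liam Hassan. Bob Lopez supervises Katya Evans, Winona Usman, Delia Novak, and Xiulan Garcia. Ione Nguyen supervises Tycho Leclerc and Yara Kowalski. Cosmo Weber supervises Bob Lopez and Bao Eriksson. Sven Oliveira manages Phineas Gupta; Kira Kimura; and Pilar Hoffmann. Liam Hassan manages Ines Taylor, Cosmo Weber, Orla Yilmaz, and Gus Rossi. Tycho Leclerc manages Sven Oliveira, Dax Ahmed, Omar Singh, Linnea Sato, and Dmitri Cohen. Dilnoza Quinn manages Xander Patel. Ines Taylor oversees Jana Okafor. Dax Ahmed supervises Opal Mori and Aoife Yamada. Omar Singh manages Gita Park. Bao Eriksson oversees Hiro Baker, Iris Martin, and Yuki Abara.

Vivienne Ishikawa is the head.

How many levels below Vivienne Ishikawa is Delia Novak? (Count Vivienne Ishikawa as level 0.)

4

Chain from Delia Novak up to Vivienne Ishikawa: Delia Novak → Bob Lopez → Cosmo Weber → Liam Hassan → Vivienne Ishikawa. That is 4 steps up, so Delia Novak is 4 levels below Vivienne Ishikawa.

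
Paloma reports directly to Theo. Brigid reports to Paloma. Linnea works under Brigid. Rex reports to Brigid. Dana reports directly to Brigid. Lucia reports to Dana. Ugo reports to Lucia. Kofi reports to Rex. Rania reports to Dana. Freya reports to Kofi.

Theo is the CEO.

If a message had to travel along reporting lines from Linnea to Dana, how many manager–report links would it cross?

2

Linnea is 1 level below Brigid, and Dana is 1 level below Brigid (their lowest common manager). The shortest path runs up from Linnea to Brigid and back down to Dana: 1 + 1 = 2 links.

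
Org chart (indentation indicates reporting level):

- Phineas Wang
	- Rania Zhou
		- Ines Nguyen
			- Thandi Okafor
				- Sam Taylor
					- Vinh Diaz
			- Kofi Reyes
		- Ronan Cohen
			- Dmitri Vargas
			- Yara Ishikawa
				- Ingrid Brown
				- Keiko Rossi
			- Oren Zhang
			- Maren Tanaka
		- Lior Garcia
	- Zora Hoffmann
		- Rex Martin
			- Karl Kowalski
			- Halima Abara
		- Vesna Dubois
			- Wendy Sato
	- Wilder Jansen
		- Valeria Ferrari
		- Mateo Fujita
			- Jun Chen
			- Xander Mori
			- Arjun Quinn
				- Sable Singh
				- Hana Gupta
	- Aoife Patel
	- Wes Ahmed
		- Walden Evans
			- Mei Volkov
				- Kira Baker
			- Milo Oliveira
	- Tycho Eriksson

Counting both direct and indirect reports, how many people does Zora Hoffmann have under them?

5

Zora Hoffmann directly manages Rex Martin, Vesna Dubois. Under Rex Martin: Halima Abara, Karl Kowalski (2). Under Vesna Dubois: Wendy Sato (1). So Zora Hoffmann's organization is 2 direct reports plus everyone under them: 3 + 2 = 5.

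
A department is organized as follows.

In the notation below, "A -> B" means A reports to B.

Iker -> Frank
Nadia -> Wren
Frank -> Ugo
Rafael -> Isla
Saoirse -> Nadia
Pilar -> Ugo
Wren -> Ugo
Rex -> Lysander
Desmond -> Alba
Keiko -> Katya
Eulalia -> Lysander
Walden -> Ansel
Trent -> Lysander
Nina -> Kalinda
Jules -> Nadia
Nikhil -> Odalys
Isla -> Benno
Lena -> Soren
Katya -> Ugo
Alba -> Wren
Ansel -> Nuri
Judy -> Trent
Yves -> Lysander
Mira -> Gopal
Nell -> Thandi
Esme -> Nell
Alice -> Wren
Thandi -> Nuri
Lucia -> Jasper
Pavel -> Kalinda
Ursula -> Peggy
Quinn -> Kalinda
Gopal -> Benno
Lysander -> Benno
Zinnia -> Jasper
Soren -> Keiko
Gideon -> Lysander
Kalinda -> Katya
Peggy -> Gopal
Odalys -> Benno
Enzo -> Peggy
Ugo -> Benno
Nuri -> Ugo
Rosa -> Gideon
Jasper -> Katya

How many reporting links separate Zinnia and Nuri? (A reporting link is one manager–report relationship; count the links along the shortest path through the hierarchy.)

Zinnia is 3 levels below Ugo, and Nuri is 1 level below Ugo (their lowest common manager). The shortest path runs up from Zinnia to Ugo and back down to Nuri: 3 + 1 = 4 links.

4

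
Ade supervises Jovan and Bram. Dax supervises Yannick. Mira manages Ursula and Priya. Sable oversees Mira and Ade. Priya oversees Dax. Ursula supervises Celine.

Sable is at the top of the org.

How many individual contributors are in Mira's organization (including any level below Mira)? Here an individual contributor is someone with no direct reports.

The people in Mira's organization with no one reporting to them are Yannick, Celine. That is 2.

2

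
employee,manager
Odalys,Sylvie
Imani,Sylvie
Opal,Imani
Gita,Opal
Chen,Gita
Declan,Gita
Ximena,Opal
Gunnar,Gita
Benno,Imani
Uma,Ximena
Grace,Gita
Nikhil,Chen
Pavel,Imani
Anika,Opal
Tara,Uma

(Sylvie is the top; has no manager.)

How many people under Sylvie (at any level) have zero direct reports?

The people in Sylvie's organization with no one reporting to them are Pavel, Benno, Anika, Tara, Grace, Gunnar, Declan, Nikhil, Odalys. That is 9.

9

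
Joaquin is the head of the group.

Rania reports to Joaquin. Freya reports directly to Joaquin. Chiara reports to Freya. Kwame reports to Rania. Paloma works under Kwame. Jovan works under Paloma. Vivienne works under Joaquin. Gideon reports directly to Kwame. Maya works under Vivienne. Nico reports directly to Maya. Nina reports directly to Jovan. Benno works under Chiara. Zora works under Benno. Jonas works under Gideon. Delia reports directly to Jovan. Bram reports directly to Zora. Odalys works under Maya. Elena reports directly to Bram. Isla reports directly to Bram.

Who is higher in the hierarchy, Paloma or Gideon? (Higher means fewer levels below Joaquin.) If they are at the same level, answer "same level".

Both Paloma and Gideon are 3 levels below Joaquin.

same level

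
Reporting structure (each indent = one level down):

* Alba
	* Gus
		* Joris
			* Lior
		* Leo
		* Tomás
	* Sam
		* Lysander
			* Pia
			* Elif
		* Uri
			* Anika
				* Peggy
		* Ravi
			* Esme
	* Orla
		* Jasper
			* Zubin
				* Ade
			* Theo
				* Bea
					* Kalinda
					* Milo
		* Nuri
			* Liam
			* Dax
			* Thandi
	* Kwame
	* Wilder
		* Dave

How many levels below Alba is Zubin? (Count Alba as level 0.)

3

Chain from Zubin up to Alba: Zubin → Jasper → Orla → Alba. That is 3 steps up, so Zubin is 3 levels below Alba.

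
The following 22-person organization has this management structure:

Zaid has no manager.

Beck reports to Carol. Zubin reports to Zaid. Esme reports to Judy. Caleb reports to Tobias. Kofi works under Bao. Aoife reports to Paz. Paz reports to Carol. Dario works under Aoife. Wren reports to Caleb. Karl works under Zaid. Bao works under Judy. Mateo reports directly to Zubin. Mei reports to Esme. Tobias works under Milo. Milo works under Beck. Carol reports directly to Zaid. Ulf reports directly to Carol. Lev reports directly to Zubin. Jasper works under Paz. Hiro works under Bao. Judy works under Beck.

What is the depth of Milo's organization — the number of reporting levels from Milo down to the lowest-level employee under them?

The longest chain under Milo runs Milo → Tobias → Caleb → Wren, which is 3 levels below Milo.

3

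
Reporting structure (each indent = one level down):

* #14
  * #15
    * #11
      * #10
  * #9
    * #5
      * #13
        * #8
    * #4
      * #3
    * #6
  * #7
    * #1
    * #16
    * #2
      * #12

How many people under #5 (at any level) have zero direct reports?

1

The only person in #5's organization with no one reporting to them is #8. That is 1.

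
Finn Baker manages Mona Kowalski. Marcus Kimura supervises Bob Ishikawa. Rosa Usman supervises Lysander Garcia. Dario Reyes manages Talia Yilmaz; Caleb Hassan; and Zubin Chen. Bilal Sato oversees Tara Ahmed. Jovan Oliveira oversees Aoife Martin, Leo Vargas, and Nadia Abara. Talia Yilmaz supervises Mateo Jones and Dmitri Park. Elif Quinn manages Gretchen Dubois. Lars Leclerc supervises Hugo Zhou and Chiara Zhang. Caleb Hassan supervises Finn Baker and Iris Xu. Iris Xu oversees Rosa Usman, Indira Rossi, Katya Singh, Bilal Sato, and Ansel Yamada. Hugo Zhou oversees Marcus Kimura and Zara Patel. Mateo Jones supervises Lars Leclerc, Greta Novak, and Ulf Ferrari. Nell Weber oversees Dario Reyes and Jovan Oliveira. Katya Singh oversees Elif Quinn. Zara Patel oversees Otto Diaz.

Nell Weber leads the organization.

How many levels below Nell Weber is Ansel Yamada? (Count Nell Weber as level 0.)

Chain from Ansel Yamada up to Nell Weber: Ansel Yamada → Iris Xu → Caleb Hassan → Dario Reyes → Nell Weber. That is 4 steps up, so Ansel Yamada is 4 levels below Nell Weber.

4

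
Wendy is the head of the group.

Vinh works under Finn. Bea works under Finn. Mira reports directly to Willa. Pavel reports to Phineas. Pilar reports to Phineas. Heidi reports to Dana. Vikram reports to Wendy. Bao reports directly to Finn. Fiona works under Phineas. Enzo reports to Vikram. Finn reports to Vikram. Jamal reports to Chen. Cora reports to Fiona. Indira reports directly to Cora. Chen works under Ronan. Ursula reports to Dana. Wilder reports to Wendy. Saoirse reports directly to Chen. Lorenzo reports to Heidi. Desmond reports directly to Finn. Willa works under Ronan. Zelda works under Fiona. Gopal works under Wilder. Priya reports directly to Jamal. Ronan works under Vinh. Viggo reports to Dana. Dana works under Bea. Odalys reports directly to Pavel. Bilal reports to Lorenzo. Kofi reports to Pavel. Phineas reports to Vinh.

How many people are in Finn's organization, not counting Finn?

Finn directly manages Bea, Vinh, Bao, Desmond. Under Bea: Dana, Ursula, Viggo, Heidi, Lorenzo, Bilal (6). Under Vinh: Ronan, Willa, Mira, Chen, Saoirse, Jamal, Priya, Phineas, Pavel, Kofi, Odalys, Pilar, Fiona, Zelda, Cora, Indira (16). Bao has no reports. Desmond has no reports. So Finn's organization is 4 direct reports plus everyone under them: 7 + 17 + 1 + 1 = 26.

26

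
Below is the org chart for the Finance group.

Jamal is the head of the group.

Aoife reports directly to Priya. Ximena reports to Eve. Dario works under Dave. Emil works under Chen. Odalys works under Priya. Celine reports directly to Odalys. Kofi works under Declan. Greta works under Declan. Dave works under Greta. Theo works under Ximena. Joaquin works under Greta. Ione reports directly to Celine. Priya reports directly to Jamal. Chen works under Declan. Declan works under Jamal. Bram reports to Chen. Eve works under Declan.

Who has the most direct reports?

Direct-report counts: Jamal has 2; Priya has 2; Odalys has 1; Celine has 1; Declan has 4; Chen has 2; Greta has 2; Dave has 1; Eve has 1; Ximena has 1. The largest is 4, held by Declan.

Declan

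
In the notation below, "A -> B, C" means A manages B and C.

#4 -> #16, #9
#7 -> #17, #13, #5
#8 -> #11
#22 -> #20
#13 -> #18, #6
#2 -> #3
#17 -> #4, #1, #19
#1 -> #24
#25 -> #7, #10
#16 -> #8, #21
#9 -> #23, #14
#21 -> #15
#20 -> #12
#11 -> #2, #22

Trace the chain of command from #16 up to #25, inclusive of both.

#16 reports to #4. #4 reports to #17. #17 reports to #7. #7 reports to #25. #25 is at the top.

#16 -> #4 -> #17 -> #7 -> #25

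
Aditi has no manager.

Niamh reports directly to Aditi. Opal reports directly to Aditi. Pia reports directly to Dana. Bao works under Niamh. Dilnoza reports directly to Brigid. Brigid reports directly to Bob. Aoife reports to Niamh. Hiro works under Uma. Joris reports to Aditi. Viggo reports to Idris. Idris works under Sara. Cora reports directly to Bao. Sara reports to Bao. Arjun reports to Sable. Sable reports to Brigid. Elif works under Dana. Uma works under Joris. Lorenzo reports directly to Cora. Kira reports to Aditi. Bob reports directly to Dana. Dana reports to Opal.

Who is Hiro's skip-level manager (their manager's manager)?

Hiro reports to Uma, and Uma reports to Joris. So Hiro's skip-level manager is Joris.

Joris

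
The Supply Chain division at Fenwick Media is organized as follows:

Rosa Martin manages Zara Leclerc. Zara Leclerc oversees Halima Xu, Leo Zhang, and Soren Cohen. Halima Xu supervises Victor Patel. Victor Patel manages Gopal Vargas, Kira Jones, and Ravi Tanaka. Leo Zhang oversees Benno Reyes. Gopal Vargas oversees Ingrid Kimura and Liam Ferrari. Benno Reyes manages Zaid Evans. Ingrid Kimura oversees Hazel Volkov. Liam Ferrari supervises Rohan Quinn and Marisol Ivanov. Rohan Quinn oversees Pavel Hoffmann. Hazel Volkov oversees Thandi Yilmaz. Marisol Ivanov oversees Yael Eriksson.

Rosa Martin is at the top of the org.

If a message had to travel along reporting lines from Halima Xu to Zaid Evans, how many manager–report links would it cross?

4

Halima Xu is 1 level below Zara Leclerc, and Zaid Evans is 3 levels below Zara Leclerc (their lowest common manager). The shortest path runs up from Halima Xu to Zara Leclerc and back down to Zaid Evans: 1 + 3 = 4 links.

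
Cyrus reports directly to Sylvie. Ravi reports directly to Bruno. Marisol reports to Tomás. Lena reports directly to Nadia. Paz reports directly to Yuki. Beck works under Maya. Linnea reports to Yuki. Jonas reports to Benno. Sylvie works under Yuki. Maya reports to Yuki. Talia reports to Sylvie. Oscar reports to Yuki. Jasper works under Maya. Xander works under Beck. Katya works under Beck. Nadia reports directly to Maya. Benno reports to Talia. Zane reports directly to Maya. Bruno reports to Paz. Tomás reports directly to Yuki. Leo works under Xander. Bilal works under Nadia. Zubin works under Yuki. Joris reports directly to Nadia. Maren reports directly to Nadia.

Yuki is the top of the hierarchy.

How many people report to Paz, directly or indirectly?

Paz directly manages Bruno. Under Bruno: Ravi (1). That's 2 in total.

2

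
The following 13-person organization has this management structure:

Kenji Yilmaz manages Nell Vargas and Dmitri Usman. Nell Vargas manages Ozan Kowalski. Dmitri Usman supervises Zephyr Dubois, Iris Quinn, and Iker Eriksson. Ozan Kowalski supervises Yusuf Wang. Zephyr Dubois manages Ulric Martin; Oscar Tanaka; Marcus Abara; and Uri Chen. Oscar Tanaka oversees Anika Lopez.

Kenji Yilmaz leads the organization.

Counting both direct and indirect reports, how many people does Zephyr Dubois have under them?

5

Zephyr Dubois directly manages Ulric Martin, Oscar Tanaka, Marcus Abara, Uri Chen. Ulric Martin has no reports. Under Oscar Tanaka: Anika Lopez (1). Marcus Abara has no reports. Uri Chen has no reports. So Zephyr Dubois's organization is 4 direct reports plus everyone under them: 1 + 2 + 1 + 1 = 5.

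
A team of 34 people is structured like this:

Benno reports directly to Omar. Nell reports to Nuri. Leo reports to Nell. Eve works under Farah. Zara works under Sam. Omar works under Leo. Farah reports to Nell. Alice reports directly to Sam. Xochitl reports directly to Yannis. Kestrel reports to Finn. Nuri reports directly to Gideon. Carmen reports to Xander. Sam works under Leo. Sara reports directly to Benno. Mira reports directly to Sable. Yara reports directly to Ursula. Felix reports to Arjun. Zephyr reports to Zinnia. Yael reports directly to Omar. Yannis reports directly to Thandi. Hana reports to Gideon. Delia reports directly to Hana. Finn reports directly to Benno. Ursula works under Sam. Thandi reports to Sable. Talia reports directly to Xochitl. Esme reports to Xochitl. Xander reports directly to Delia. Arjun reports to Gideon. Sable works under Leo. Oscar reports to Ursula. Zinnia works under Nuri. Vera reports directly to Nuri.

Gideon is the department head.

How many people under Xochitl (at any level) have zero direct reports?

2

The people in Xochitl's organization with no one reporting to them are Talia, Esme. That is 2.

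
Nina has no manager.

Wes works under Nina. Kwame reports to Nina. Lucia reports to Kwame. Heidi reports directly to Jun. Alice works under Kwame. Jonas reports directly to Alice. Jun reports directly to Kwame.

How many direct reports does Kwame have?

Kwame directly manages Alice, Lucia, Jun. That is 3 direct reports.

3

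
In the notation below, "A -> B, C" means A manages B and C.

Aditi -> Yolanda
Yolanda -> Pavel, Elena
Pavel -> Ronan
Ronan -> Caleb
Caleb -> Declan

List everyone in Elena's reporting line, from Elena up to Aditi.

Elena -> Yolanda -> Aditi

Elena reports to Yolanda. Yolanda reports to Aditi. Aditi is at the top.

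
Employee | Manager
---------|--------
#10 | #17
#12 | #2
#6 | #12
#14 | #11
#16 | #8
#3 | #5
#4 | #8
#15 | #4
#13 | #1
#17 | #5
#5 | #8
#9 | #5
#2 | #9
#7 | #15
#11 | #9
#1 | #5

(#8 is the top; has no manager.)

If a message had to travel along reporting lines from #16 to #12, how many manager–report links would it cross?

5

#16 is 1 level below #8, and #12 is 4 levels below #8 (their lowest common manager). The shortest path runs up from #16 to #8 and back down to #12: 1 + 4 = 5 links.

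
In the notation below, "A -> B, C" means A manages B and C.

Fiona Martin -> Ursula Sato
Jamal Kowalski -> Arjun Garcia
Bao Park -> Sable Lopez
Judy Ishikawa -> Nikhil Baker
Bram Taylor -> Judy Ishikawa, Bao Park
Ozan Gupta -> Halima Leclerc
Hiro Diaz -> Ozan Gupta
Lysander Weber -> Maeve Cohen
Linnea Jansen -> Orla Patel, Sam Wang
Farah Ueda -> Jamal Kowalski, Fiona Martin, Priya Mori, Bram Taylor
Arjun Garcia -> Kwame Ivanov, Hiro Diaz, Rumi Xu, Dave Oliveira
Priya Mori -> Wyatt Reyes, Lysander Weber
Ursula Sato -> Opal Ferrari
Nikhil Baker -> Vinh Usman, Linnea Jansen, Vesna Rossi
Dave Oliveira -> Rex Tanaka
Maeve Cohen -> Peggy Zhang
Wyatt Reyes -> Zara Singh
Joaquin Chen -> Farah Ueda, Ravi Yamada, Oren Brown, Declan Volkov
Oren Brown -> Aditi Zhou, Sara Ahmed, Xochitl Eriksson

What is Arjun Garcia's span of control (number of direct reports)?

Arjun Garcia directly manages Kwame Ivanov, Hiro Diaz, Rumi Xu, Dave Oliveira. That is 4 direct reports.

4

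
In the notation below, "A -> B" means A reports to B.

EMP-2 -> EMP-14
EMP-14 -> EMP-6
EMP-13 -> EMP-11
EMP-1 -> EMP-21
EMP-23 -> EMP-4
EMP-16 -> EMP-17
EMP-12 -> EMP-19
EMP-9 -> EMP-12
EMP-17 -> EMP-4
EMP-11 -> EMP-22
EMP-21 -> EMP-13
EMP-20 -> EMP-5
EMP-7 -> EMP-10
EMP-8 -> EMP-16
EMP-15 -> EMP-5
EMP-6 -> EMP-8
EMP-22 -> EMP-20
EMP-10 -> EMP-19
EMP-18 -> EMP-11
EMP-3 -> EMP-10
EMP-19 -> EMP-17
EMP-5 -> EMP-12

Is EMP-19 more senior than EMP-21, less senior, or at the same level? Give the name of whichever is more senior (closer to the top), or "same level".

EMP-19 is 2 levels below EMP-4; EMP-21 is 9. EMP-19 is higher.

EMP-19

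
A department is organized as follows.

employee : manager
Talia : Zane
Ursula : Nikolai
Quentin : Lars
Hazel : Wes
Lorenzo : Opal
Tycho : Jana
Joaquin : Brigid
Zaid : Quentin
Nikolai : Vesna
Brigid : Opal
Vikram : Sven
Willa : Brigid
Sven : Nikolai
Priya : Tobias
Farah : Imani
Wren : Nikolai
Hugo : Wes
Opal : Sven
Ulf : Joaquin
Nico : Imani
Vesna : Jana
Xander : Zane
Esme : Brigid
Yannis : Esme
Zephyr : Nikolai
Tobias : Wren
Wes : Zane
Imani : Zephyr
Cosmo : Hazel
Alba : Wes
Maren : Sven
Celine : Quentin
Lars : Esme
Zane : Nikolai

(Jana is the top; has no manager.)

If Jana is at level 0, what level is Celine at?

9

Chain from Celine up to Jana: Celine → Quentin → Lars → Esme → Brigid → Opal → Sven → Nikolai → Vesna → Jana. That is 9 steps up, so Celine is 9 levels below Jana.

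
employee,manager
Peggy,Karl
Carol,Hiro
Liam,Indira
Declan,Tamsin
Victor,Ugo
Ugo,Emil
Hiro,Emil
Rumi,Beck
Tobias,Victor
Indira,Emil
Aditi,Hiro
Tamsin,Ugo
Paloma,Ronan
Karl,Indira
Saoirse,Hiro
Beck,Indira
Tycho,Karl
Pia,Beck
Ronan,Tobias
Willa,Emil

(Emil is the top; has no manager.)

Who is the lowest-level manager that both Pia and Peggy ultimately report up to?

Indira

Pia's chain of managers is Beck, Indira, Emil. Peggy's chain of managers is Karl, Indira, Emil. The first manager that appears in both chains is Indira.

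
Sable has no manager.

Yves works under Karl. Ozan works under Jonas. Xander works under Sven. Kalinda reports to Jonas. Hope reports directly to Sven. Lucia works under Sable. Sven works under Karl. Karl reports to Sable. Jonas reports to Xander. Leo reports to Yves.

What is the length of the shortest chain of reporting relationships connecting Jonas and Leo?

Jonas is 3 levels below Karl, and Leo is 2 levels below Karl (their lowest common manager). The shortest path runs up from Jonas to Karl and back down to Leo: 3 + 2 = 5 links.

5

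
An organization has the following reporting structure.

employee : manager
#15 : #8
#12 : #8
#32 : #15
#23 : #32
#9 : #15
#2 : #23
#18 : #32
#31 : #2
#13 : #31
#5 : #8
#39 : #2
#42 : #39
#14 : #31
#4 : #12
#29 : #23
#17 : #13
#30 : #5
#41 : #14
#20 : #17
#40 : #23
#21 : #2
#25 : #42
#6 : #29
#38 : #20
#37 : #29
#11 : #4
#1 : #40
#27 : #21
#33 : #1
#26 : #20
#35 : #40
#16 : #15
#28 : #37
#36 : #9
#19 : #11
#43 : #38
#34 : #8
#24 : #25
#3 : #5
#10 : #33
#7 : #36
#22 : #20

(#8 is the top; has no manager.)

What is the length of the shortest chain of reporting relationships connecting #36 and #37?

6

#36 is 2 levels below #15, and #37 is 4 levels below #15 (their lowest common manager). The shortest path runs up from #36 to #15 and back down to #37: 2 + 4 = 6 links.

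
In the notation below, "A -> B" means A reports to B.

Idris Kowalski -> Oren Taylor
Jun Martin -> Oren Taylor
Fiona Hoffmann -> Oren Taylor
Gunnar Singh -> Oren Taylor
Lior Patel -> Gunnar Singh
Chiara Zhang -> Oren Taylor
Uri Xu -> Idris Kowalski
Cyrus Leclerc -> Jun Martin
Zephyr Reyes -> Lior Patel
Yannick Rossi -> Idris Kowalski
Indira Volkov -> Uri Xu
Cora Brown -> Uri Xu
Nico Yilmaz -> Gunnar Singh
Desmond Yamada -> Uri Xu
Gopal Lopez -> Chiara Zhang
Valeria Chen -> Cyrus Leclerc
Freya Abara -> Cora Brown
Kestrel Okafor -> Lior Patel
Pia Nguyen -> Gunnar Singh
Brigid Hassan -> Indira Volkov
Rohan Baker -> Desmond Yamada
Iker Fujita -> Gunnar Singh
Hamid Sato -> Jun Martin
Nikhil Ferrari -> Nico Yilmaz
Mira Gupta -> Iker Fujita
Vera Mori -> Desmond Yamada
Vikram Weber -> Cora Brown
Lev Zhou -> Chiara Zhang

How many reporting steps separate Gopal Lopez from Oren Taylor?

Chain from Gopal Lopez up to Oren Taylor: Gopal Lopez → Chiara Zhang → Oren Taylor. That is 2 steps up, so Gopal Lopez is 2 levels below Oren Taylor.

2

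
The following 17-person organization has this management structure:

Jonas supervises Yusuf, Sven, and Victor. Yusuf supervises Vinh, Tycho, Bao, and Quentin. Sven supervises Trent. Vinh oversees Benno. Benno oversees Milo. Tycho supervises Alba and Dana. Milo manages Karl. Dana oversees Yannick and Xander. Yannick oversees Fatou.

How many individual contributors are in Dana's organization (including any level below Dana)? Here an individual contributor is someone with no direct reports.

The people in Dana's organization with no one reporting to them are Xander, Fatou. That is 2.

2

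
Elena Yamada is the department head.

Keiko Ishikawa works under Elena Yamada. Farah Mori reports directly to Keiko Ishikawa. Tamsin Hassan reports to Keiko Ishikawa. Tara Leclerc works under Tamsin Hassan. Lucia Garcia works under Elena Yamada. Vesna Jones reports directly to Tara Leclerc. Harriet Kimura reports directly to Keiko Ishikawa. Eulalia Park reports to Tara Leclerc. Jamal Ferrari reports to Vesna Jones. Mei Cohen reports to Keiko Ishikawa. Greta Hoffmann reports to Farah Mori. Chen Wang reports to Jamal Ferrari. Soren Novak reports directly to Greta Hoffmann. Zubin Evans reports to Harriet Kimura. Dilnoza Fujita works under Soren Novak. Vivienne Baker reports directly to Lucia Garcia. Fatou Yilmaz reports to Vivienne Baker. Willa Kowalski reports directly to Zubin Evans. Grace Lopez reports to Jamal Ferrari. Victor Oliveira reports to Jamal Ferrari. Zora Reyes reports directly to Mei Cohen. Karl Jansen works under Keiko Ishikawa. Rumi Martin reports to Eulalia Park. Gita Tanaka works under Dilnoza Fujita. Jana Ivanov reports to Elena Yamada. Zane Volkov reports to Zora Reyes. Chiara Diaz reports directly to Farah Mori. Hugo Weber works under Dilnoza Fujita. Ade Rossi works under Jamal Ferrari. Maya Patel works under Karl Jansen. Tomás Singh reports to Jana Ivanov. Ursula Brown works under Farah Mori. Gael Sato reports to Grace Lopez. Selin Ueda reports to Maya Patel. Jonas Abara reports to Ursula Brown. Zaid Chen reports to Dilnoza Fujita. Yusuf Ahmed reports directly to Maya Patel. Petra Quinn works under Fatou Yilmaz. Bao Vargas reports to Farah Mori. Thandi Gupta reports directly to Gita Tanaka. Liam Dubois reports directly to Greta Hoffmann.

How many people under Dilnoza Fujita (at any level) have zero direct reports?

The people in Dilnoza Fujita's organization with no one reporting to them are Zaid Chen, Hugo Weber, Thandi Gupta. That is 3.

3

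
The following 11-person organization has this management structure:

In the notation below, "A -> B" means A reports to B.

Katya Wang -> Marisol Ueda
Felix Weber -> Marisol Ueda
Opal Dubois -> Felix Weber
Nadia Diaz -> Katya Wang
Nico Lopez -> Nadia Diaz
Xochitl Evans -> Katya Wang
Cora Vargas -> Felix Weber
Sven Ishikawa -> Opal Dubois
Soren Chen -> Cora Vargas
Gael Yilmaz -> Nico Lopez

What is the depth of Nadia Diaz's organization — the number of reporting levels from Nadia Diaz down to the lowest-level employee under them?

The longest chain under Nadia Diaz runs Nadia Diaz → Nico Lopez → Gael Yilmaz, which is 2 levels below Nadia Diaz.

2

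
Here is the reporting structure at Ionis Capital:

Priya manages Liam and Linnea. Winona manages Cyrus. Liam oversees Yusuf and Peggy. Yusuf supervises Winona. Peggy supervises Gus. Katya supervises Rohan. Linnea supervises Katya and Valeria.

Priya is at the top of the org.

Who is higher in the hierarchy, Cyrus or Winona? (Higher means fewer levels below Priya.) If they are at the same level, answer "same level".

Cyrus is 4 levels below Priya; Winona is 3. Winona is higher.

Winona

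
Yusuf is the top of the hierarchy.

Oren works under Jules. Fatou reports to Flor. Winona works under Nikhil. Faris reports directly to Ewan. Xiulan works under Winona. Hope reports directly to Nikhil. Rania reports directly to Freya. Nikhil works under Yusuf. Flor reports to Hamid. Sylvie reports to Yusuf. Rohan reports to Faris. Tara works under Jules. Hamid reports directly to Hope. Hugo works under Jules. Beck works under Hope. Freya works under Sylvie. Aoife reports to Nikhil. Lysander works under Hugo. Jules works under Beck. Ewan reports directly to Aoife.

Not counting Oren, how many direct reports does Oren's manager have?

2

Oren reports to Jules. Jules's other direct reports are Hugo, Tara — 2 peers.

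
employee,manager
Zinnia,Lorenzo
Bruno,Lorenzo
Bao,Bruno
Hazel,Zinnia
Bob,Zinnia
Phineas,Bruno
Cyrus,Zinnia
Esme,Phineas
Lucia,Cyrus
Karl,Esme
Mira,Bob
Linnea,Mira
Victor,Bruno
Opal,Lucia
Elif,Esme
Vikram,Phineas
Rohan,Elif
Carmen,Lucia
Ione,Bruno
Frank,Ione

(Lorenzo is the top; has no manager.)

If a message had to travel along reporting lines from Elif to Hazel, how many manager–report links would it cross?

Elif is 4 levels below Lorenzo, and Hazel is 2 levels below Lorenzo (their lowest common manager). The shortest path runs up from Elif to Lorenzo and back down to Hazel: 4 + 2 = 6 links.

6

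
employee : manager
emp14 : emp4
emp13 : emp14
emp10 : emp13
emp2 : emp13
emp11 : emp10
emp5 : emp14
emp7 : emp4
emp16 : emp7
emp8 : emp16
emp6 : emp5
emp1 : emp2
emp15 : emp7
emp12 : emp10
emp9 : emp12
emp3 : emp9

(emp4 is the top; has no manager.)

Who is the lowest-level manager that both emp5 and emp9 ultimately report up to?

emp14

emp5's chain of managers is emp14, emp4. emp9's chain of managers is emp12, emp10, emp13, emp14, emp4. The first manager that appears in both chains is emp14.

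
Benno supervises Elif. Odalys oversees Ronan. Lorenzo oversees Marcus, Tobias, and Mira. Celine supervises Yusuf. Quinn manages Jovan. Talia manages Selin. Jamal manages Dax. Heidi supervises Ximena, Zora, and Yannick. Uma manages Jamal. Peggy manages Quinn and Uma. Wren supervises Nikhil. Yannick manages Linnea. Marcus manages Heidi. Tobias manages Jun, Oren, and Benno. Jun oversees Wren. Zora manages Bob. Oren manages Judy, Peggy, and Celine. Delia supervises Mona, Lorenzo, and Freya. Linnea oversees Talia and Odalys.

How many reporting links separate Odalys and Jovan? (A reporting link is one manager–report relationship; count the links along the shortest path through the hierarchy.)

10

Odalys is 5 levels below Lorenzo, and Jovan is 5 levels below Lorenzo (their lowest common manager). The shortest path runs up from Odalys to Lorenzo and back down to Jovan: 5 + 5 = 10 links.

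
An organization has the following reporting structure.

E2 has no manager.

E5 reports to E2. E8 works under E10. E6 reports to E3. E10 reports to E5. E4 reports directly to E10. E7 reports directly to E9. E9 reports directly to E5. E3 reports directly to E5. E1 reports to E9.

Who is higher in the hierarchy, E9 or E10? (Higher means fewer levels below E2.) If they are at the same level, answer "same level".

same level

Both E9 and E10 are 2 levels below E2.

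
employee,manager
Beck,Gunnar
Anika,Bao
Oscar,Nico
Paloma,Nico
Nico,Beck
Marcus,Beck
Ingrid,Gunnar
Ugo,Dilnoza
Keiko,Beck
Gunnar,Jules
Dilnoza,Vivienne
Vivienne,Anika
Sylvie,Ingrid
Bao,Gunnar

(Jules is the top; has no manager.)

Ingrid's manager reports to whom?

Jules

Ingrid reports to Gunnar, and Gunnar reports to Jules. So Ingrid's skip-level manager is Jules.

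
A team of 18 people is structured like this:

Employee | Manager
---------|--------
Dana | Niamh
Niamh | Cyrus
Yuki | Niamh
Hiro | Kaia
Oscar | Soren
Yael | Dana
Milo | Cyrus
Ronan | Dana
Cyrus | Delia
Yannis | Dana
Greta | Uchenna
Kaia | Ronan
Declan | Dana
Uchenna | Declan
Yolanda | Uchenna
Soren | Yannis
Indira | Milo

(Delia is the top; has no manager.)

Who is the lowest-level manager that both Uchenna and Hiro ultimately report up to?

Dana

Uchenna's chain of managers is Declan, Dana, Niamh, Cyrus, Delia. Hiro's chain of managers is Kaia, Ronan, Dana, Niamh, Cyrus, Delia. The first manager that appears in both chains is Dana.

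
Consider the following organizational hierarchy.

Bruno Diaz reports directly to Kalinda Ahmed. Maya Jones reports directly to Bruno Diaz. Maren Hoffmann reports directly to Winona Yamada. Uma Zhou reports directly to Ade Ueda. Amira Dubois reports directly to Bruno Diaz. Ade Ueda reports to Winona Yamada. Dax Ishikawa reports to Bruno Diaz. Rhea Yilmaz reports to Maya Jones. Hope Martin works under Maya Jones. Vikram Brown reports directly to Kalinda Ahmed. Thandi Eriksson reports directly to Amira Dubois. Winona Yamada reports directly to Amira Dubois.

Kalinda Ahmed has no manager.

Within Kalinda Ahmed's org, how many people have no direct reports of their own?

The people in Kalinda Ahmed's organization with no one reporting to them are Vikram Brown, Dax Ishikawa, Thandi Eriksson, Uma Zhou, Maren Hoffmann, Hope Martin, Rhea Yilmaz. That is 7.

7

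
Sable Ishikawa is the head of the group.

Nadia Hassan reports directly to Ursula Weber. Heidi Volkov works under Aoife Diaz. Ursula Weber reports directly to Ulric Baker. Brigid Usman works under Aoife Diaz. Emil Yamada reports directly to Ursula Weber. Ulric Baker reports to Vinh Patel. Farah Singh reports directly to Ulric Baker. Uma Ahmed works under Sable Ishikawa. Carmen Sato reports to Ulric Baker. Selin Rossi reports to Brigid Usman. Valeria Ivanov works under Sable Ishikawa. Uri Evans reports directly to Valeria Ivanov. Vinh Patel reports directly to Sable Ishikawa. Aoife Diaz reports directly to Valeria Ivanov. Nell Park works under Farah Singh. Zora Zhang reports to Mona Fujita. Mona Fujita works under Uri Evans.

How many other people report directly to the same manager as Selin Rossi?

Selin Rossi reports to Brigid Usman, and Brigid Usman has no other direct reports. Selin Rossi has 0 peers.

0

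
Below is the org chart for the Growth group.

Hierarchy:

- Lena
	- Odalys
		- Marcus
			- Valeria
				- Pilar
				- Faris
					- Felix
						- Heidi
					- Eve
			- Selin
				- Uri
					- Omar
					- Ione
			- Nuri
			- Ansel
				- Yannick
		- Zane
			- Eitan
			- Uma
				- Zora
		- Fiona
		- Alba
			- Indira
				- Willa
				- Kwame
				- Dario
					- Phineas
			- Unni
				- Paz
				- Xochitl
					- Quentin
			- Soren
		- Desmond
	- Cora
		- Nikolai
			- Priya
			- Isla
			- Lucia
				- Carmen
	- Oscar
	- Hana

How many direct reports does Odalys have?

Odalys directly manages Marcus, Zane, Fiona, Alba, Desmond. That is 5 direct reports.

5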